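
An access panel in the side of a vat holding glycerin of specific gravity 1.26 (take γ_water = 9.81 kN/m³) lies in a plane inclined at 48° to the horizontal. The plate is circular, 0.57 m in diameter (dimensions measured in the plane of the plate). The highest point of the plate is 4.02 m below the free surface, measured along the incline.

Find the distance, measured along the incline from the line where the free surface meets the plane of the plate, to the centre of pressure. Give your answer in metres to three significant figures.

γ = 1.26 × 9.81 = 12.3606 kN/m³.
Let θ = 48° be the plate's angle to the horizontal; measure y along the incline from where the plane meets the free surface. Vertical depth h = y·sinθ with sinθ = 0.743145.
The centroid is at the centre, 0.285 m below the top of the plate, so y_c = 4.02 + 0.285 = 4.305 m and h_c = 4.305 × 0.743145 = 3.19924 m.
A = π(0.285)² = 0.255176 m².
Resultant F = γ·h_c·A = 12.3606 × 3.19924 × 0.255176 = 10.0908 kN.
I_c = πr⁴/4 = π × 0.285⁴/4 = 0.00518166 m⁴.
Centre of pressure: y_p = y_c + I_c/(y_c·A) = 4.305 + 0.00518166/(4.305 × 0.255176) = 4.305 + 0.00471689 = 4.30972 m along the plane.

y_p = 4.31 m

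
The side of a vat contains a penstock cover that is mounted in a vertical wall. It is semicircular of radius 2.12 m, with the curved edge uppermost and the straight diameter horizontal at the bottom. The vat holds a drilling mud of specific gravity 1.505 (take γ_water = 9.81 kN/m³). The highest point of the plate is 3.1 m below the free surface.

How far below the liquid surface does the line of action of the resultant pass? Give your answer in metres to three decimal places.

h_p = 4.393 m

γ = 1.505 × 9.81 = 14.76405 kN/m³.
The centroid lies 4r/(3π) = 0.899756 m above the diameter, so r − 4r/(3π) = 2.12 − 0.899756 = 1.22024 m below the topmost point, so the centroid depth is h_c = 3.1 + 1.22024 = 4.32024 m.
A = πr²/2 = π × 2.12²/2 = 7.05979 m².
Resultant F = γ·h_c·A = 14.76405 × 4.32024 × 7.05979 = 450.303 kN.
I_c = (π/8 − 8/(9π))·r⁴ = 0.109757 × 2.12⁴ = 2.21705 m⁴.
Centre of pressure: y_p = y_c + I_c/(y_c·A) = 4.32024 + 2.21705/(4.32024 × 7.05979) = 4.32024 + 0.0726902 = 4.39293 m along the plane.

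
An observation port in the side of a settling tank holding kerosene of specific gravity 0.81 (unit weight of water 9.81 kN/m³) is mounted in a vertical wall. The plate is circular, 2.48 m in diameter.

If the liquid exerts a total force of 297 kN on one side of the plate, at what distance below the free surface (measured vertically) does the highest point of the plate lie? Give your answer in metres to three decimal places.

γ = 0.81 × 9.81 = 7.9461 kN/m³.
A = π(1.24)² = 4.83051 m².
From F = γ·h_c·A, the centroid depth is h_c = 297/(7.9461 × 4.83051) = 7.73766 m.
The centroid is at the centre, 1.24 m below the top of the plate, so the highest point sits at h_top = 7.73766 − 1.24 = 6.49766 m below the surface.

d_top ≈ 6.498 m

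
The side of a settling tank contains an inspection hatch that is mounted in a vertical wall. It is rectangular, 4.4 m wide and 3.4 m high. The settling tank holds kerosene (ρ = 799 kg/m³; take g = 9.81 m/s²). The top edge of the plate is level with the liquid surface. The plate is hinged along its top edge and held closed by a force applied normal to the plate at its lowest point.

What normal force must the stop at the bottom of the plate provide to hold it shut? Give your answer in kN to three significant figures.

P ≈ 133 kN

γ = ρg = 799 × 9.81 / 1000 = 7.83819 kN/m³.
The centroid lies 3.4/2 = 1.7 m below the top edge, so the centroid depth is h_c = 1.7 m.
A = 4.4 × 3.4 = 14.96 m².
Resultant F = γ·h_c·A = 7.83819 × 1.7 × 14.96 = 199.341 kN.
I_c = b·h³/12 = 4.4 × 3.4³/12 = 14.4115 m⁴.
Centre of pressure: y_p = y_c + I_c/(y_c·A) = 1.7 + 14.4115/(1.7 × 14.96) = 1.7 + 0.566668 = 2.26667 m along the plane.
The resultant acts 1.7 + 0.566668 = 2.26667 m (along the plate) below the hinge at the top edge, so the moment about the hinge is M = F × 2.26667 = 199.341 × 2.26667 = 451.84 kN·m.
A normal force at the bottom, 3.4 m from the hinge, must supply this moment: P = 451.84/3.4 = 132.894 kN.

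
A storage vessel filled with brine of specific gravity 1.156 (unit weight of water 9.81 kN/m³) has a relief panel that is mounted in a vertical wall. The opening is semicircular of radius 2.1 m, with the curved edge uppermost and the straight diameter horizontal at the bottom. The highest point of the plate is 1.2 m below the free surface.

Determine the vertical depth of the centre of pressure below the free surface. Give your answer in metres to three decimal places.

γ = 1.156 × 9.81 = 11.34036 kN/m³.
The centroid lies 4r/(3π) = 0.891268 m above the diameter, so r − 4r/(3π) = 2.1 − 0.891268 = 1.20873 m below the topmost point, so the centroid depth is h_c = 1.2 + 1.20873 = 2.40873 m.
A = πr²/2 = π × 2.1²/2 = 6.92721 m².
Resultant F = γ·h_c·A = 11.34036 × 2.40873 × 6.92721 = 189.223 kN.
I_c = (π/8 − 8/(9π))·r⁴ = 0.109757 × 2.1⁴ = 2.13457 m⁴.
Centre of pressure: y_p = y_c + I_c/(y_c·A) = 2.40873 + 2.13457/(2.40873 × 6.92721) = 2.40873 + 0.127928 = 2.53666 m along the plane.

h_p = 2.537 m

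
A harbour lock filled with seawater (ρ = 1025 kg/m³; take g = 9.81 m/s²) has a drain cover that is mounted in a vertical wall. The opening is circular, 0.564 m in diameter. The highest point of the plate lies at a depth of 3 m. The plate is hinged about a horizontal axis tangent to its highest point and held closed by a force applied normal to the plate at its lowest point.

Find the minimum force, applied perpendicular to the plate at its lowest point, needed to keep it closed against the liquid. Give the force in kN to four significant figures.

γ = ρg = 1025 × 9.81 / 1000 = 10.05525 kN/m³.
The centroid is at the centre, 0.282 m below the top of the plate, so the centroid depth is h_c = 3 + 0.282 = 3.282 m.
A = π(0.282)² = 0.249832 m².
Resultant F = γ·h_c·A = 10.05525 × 3.282 × 0.249832 = 8.24479 kN.
I_c = πr⁴/4 = π × 0.282⁴/4 = 0.00496691 m⁴.
Centre of pressure: y_p = y_c + I_c/(y_c·A) = 3.282 + 0.00496691/(3.282 × 0.249832) = 3.282 + 0.00605759 = 3.28806 m along the plane.
The resultant acts 0.282 + 0.00605759 = 0.288058 m (along the plate) below the hinge at the top edge, so the moment about the hinge is M = F × 0.288058 = 8.24479 × 0.288058 = 2.37498 kN·m.
A normal force at the bottom, 0.564 m from the hinge, must supply this moment: P = 2.37498/0.564 = 4.21096 kN.

P ≈ 4.211 kN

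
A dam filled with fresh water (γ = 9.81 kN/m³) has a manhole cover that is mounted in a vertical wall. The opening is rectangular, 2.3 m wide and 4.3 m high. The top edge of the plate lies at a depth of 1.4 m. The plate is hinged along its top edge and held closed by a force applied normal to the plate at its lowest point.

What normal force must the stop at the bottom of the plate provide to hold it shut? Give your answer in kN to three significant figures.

γ = 9.81 kN/m³.
The centroid lies 4.3/2 = 2.15 m below the top edge, so the centroid depth is h_c = 1.4 + 2.15 = 3.55 m.
A = 2.3 × 4.3 = 9.89 m².
Resultant F = γ·h_c·A = 9.81 × 3.55 × 9.89 = 344.424 kN.
I_c = b·h³/12 = 2.3 × 4.3³/12 = 15.2388 m⁴.
Centre of pressure: y_p = y_c + I_c/(y_c·A) = 3.55 + 15.2388/(3.55 × 9.89) = 3.55 + 0.434036 = 3.98404 m along the plane.
The resultant acts 2.15 + 0.434036 = 2.58404 m (along the plate) below the hinge at the top edge, so the moment about the hinge is M = F × 2.58404 = 344.424 × 2.58404 = 890.005 kN·m.
A normal force at the bottom, 4.3 m from the hinge, must supply this moment: P = 890.005/4.3 = 206.978 kN.

P ≈ 207 kN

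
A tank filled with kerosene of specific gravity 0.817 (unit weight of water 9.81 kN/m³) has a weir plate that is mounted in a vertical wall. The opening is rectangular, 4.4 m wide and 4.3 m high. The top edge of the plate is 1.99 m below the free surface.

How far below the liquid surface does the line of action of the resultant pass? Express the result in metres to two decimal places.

γ = 0.817 × 9.81 = 8.01477 kN/m³.
The centroid lies 4.3/2 = 2.15 m below the top edge, so the centroid depth is h_c = 1.99 + 2.15 = 4.14 m.
A = 4.4 × 4.3 = 18.92 m².
Resultant F = γ·h_c·A = 8.01477 × 4.14 × 18.92 = 627.787 kN.
I_c = b·h³/12 = 4.4 × 4.3³/12 = 29.1526 m⁴.
Centre of pressure: y_p = y_c + I_c/(y_c·A) = 4.14 + 29.1526/(4.14 × 18.92) = 4.14 + 0.372182 = 4.51218 m along the plane.

h_p = 4.51 m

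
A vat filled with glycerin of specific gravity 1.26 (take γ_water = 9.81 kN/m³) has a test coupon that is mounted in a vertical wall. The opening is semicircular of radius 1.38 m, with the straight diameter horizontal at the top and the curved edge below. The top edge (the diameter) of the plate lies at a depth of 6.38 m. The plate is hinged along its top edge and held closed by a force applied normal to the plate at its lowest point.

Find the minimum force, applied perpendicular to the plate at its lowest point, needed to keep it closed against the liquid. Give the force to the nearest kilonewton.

γ = 1.26 × 9.81 = 12.3606 kN/m³.
The centroid of a semicircle lies 4r/(3π) = 0.58569 m from the diameter, here below the top edge, so the centroid depth is h_c = 6.38 + 0.58569 = 6.96569 m.
A = πr²/2 = π × 1.38²/2 = 2.99142 m².
Resultant F = γ·h_c·A = 12.3606 × 6.96569 × 2.99142 = 257.562 kN.
I_c = (π/8 − 8/(9π))·r⁴ = 0.109757 × 1.38⁴ = 0.39806 m⁴.
Centre of pressure: y_p = y_c + I_c/(y_c·A) = 6.96569 + 0.39806/(6.96569 × 2.99142) = 6.96569 + 0.0191032 = 6.98479 m along the plane.
The resultant acts 0.58569 + 0.0191032 = 0.604793 m (along the plate) below the hinge at the top edge, so the moment about the hinge is M = F × 0.604793 = 257.562 × 0.604793 = 155.772 kN·m.
A normal force at the bottom, 1.38 m from the hinge, must supply this moment: P = 155.772/1.38 = 112.878 kN.

P ≈ 113 kN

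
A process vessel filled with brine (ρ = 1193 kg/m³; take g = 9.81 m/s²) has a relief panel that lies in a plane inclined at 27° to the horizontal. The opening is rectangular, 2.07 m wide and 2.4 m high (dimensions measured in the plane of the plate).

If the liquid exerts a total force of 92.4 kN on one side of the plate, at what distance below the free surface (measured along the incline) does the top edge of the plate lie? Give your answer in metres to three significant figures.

y_top ≈ 2.30 m

γ = ρg = 1193 × 9.81 / 1000 = 11.70333 kN/m³.
A = 2.07 × 2.4 = 4.968 m².
From F = γ·h_c·A, the centroid depth is h_c = 92.4/(11.70333 × 4.968) = 1.58921 m.
Let θ = 27° be the plate's angle to the horizontal; measure y along the incline from where the plane meets the free surface. Vertical depth h = y·sinθ with sinθ = 0.453990.
Along the incline, y_c = h_c/sinθ = 1.58921/0.453990 = 3.50054 m.
The centroid lies 2.4/2 = 1.2 m below the top edge, so the top edge sits at y_top = 3.50054 − 1.2 = 2.30054 m along the incline.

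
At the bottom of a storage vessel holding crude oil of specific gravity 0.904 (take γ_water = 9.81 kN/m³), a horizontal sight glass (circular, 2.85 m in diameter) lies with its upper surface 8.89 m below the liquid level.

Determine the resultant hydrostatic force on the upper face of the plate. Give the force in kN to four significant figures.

F ≈ 502.9 kN

γ = 0.904 × 9.81 = 8.86824 kN/m³.
The plate is horizontal, so pressure is uniform at p = γ·h = 8.86824 × 8.89 = 78.8387 kN/m².
A = π(1.425)² = 6.3794 m².
F = p·A = 78.8387 × 6.3794 = 502.944 kN.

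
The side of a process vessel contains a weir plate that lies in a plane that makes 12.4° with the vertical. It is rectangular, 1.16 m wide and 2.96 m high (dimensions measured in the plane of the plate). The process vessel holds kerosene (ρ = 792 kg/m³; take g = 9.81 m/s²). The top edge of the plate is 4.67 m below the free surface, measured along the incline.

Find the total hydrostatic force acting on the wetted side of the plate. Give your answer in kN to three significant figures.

γ = ρg = 792 × 9.81 / 1000 = 7.76952 kN/m³.
The plate makes 12.4° with the vertical, i.e. θ = 90° − 12.4° = 77.6° to the horizontal. Measuring y along the incline from the free-surface line, vertical depth h = y·sinθ with sinθ = 0.976672.
The centroid lies 2.96/2 = 1.48 m below the top edge, so y_c = 4.67 + 1.48 = 6.15 m and h_c = 6.15 × 0.976672 = 6.00653 m.
A = 1.16 × 2.96 = 3.4336 m².
Resultant F = γ·h_c·A = 7.76952 × 6.00653 × 3.4336 = 160.239 kN.

F ≈ 160 kN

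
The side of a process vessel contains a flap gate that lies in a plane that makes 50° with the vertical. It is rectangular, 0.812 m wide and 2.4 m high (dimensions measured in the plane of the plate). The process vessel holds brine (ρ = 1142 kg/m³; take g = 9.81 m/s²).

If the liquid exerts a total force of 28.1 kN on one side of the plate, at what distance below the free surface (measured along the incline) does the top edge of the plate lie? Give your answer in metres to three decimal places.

γ = ρg = 1142 × 9.81 / 1000 = 11.20302 kN/m³.
A = 0.812 × 2.4 = 1.9488 m².
From F = γ·h_c·A, the centroid depth is h_c = 28.1/(11.20302 × 1.9488) = 1.28708 m.
The plate makes 50° with the vertical, i.e. θ = 90° − 50° = 40° to the horizontal. Measuring y along the incline from the free-surface line, vertical depth h = y·sinθ with sinθ = 0.642788.
Along the incline, y_c = h_c/sinθ = 1.28708/0.642788 = 2.00234 m.
The centroid lies 2.4/2 = 1.2 m below the top edge, so the top edge sits at y_top = 2.00234 − 1.2 = 0.80234 m along the incline.

y_top ≈ 0.802 m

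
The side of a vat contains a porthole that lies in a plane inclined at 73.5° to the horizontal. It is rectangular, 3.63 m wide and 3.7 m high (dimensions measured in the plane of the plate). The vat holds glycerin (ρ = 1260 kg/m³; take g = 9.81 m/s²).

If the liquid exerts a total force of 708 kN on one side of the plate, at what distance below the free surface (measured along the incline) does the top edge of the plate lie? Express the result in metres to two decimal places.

y_top ≈ 2.60 m

γ = ρg = 1260 × 9.81 / 1000 = 12.3606 kN/m³.
A = 3.63 × 3.7 = 13.431 m².
From F = γ·h_c·A, the centroid depth is h_c = 708/(12.3606 × 13.431) = 4.26467 m.
Let θ = 73.5° be the plate's angle to the horizontal; measure y along the incline from where the plane meets the free surface. Vertical depth h = y·sinθ with sinθ = 0.958820.
Along the incline, y_c = h_c/sinθ = 4.26467/0.958820 = 4.44783 m.
The centroid lies 3.7/2 = 1.85 m below the top edge, so the top edge sits at y_top = 4.44783 − 1.85 = 2.59783 m along the incline.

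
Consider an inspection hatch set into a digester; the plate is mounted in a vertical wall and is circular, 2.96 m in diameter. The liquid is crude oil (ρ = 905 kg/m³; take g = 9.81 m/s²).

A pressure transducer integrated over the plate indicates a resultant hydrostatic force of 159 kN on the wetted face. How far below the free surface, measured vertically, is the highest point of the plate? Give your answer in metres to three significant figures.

γ = ρg = 905 × 9.81 / 1000 = 8.87805 kN/m³.
A = π(1.48)² = 6.88134 m².
From F = γ·h_c·A, the centroid depth is h_c = 159/(8.87805 × 6.88134) = 2.60259 m.
The centroid is at the centre, 1.48 m below the top of the plate, so the highest point sits at h_top = 2.60259 − 1.48 = 1.12259 m below the surface.

d_top ≈ 1.12 m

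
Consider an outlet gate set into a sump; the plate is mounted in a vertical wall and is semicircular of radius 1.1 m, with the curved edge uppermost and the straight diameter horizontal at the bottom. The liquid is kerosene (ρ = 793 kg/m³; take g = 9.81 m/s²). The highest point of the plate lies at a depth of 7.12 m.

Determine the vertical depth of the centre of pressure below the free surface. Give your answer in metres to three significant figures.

h_p = 7.76 m

γ = ρg = 793 × 9.81 / 1000 = 7.77933 kN/m³.
The centroid lies 4r/(3π) = 0.466854 m above the diameter, so r − 4r/(3π) = 1.1 − 0.466854 = 0.633146 m below the topmost point, so the centroid depth is h_c = 7.12 + 0.633146 = 7.75315 m.
A = πr²/2 = π × 1.1²/2 = 1.90066 m².
Resultant F = γ·h_c·A = 7.77933 × 7.75315 × 1.90066 = 114.637 kN.
I_c = (π/8 − 8/(9π))·r⁴ = 0.109757 × 1.1⁴ = 0.160695 m⁴.
Centre of pressure: y_p = y_c + I_c/(y_c·A) = 7.75315 + 0.160695/(7.75315 × 1.90066) = 7.75315 + 0.0109049 = 7.76405 m along the plane.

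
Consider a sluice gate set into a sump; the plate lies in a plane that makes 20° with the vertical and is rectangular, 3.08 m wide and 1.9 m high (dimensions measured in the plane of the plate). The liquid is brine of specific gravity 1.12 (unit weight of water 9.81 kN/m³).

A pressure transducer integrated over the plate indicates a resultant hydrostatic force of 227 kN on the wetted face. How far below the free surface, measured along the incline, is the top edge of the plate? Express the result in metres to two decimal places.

y_top ≈ 2.81 m

γ = 1.12 × 9.81 = 10.9872 kN/m³.
A = 3.08 × 1.9 = 5.852 m².
From F = γ·h_c·A, the centroid depth is h_c = 227/(10.9872 × 5.852) = 3.53049 m.
The plate makes 20° with the vertical, i.e. θ = 90° − 20° = 70° to the horizontal. Measuring y along the incline from the free-surface line, vertical depth h = y·sinθ with sinθ = 0.939693.
Along the incline, y_c = h_c/sinθ = 3.53049/0.939693 = 3.75707 m.
The centroid lies 1.9/2 = 0.95 m below the top edge, so the top edge sits at y_top = 3.75707 − 0.95 = 2.80707 m along the incline.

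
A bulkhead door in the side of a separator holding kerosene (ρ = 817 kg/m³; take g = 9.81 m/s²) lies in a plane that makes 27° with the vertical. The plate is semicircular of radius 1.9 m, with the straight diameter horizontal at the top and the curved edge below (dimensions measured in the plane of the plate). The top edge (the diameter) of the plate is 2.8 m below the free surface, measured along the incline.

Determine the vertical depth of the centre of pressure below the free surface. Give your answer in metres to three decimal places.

h_p = 3.276 m

γ = ρg = 817 × 9.81 / 1000 = 8.01477 kN/m³.
The plate makes 27° with the vertical, i.e. θ = 90° − 27° = 63° to the horizontal. Measuring y along the incline from the free-surface line, vertical depth h = y·sinθ with sinθ = 0.891007.
The centroid of a semicircle lies 4r/(3π) = 0.806385 m from the diameter, here below the top edge, so y_c = 2.8 + 0.806385 = 3.60638 m and h_c = 3.60638 × 0.891007 = 3.21331 m.
A = πr²/2 = π × 1.9²/2 = 5.67057 m².
Resultant F = γ·h_c·A = 8.01477 × 3.21331 × 5.67057 = 146.04 kN.
I_c = (π/8 − 8/(9π))·r⁴ = 0.109757 × 1.9⁴ = 1.43036 m⁴.
Centre of pressure: y_p = y_c + I_c/(y_c·A) = 3.60638 + 1.43036/(3.60638 × 5.67057) = 3.60638 + 0.0699435 = 3.67632 m along the plane.
Vertically, h_p = y_p·sinθ = 3.67632 × 0.891007 = 3.27563 m.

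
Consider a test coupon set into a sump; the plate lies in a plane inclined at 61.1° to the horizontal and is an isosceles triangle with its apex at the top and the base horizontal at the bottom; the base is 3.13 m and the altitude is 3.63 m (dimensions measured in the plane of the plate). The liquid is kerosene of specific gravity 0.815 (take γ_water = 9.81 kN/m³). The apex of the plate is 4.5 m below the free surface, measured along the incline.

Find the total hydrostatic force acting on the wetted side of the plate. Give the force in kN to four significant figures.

γ = 0.815 × 9.81 = 7.99515 kN/m³.
Let θ = 61.1° be the plate's angle to the horizontal; measure y along the incline from where the plane meets the free surface. Vertical depth h = y·sinθ with sinθ = 0.875465.
With the apex up, the centroid sits 2h/3 = 2 × 3.63/3 = 2.42 m below the apex, so y_c = 4.5 + 2.42 = 6.92 m and h_c = 6.92 × 0.875465 = 6.05822 m.
A = ½ × 3.13 × 3.63 = 5.68095 m².
Resultant F = γ·h_c·A = 7.99515 × 6.05822 × 5.68095 = 275.165 kN.

F ≈ 275.2 kN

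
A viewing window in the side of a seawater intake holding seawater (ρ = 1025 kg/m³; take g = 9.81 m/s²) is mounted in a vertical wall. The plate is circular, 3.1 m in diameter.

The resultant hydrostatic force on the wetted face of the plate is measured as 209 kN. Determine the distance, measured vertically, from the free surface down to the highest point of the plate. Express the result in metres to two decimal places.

γ = ρg = 1025 × 9.81 / 1000 = 10.05525 kN/m³.
A = π(1.55)² = 7.54768 m².
From F = γ·h_c·A, the centroid depth is h_c = 209/(10.05525 × 7.54768) = 2.75385 m.
The centroid is at the centre, 1.55 m below the top of the plate, so the highest point sits at h_top = 2.75385 − 1.55 = 1.20385 m below the surface.

d_top ≈ 1.20 m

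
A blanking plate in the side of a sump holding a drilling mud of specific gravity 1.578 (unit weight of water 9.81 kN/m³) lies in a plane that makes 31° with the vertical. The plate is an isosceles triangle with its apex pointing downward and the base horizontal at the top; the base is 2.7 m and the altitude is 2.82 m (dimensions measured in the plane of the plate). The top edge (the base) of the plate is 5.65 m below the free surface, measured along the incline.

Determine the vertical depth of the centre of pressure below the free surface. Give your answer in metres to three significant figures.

γ = 1.578 × 9.81 = 15.48018 kN/m³.
The plate makes 31° with the vertical, i.e. θ = 90° − 31° = 59° to the horizontal. Measuring y along the incline from the free-surface line, vertical depth h = y·sinθ with sinθ = 0.857167.
With the apex down, the centroid sits h/3 = 2.82/3 = 0.94 m below the base (the top edge), so y_c = 5.65 + 0.94 = 6.59 m and h_c = 6.59 × 0.857167 = 5.64873 m.
A = ½ × 2.7 × 2.82 = 3.807 m².
Resultant F = γ·h_c·A = 15.48018 × 5.64873 × 3.807 = 332.897 kN.
I_c = b·h³/36 = 2.7 × 2.82³/36 = 1.68193 m⁴.
Centre of pressure: y_p = y_c + I_c/(y_c·A) = 6.59 + 1.68193/(6.59 × 3.807) = 6.59 + 0.0670409 = 6.65704 m along the plane.
Vertically, h_p = y_p·sinθ = 6.65704 × 0.857167 = 5.7062 m.

h_p = 5.71 m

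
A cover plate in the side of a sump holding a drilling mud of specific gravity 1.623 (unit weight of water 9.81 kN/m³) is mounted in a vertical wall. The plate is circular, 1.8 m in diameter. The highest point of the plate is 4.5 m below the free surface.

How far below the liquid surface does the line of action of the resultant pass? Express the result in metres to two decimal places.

γ = 1.623 × 9.81 = 15.92163 kN/m³.
The centroid is at the centre, 0.9 m below the top of the plate, so the centroid depth is h_c = 4.5 + 0.9 = 5.4 m.
A = π(0.9)² = 2.54469 m².
Resultant F = γ·h_c·A = 15.92163 × 5.4 × 2.54469 = 218.784 kN.
I_c = πr⁴/4 = π × 0.9⁴/4 = 0.5153 m⁴.
Centre of pressure: y_p = y_c + I_c/(y_c·A) = 5.4 + 0.5153/(5.4 × 2.54469) = 5.4 + 0.0375 = 5.4375 m along the plane.

h_p = 5.44 m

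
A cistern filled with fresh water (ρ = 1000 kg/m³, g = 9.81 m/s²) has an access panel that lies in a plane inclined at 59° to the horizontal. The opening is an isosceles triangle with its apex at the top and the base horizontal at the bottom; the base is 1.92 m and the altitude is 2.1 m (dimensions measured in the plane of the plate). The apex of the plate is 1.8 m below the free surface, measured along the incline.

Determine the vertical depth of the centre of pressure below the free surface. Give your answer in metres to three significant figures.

γ = ρg = 1000 × 9.81 = 9810 N/m³ = 9.81 kN/m³.
Let θ = 59° be the plate's angle to the horizontal; measure y along the incline from where the plane meets the free surface. Vertical depth h = y·sinθ with sinθ = 0.857167.
With the apex up, the centroid sits 2h/3 = 2 × 2.1/3 = 1.4 m below the apex, so y_c = 1.8 + 1.4 = 3.2 m and h_c = 3.2 × 0.857167 = 2.74293 m.
A = ½ × 1.92 × 2.1 = 2.016 m².
Resultant F = γ·h_c·A = 9.81 × 2.74293 × 2.016 = 54.2468 kN.
I_c = b·h³/36 = 1.92 × 2.1³/36 = 0.49392 m⁴.
Centre of pressure: y_p = y_c + I_c/(y_c·A) = 3.2 + 0.49392/(3.2 × 2.016) = 3.2 + 0.0765625 = 3.27656 m along the plane.
Vertically, h_p = y_p·sinθ = 3.27656 × 0.857167 = 2.80856 m.

h_p = 2.81 m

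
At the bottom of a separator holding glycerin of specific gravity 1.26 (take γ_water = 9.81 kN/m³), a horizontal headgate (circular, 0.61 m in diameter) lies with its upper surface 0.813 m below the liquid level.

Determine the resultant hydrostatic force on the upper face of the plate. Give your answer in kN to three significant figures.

F ≈ 2.94 kN

γ = 1.26 × 9.81 = 12.3606 kN/m³.
The plate is horizontal, so pressure is uniform at p = γ·h = 12.3606 × 0.813 = 10.0492 kN/m².
A = π(0.305)² = 0.292247 m².
F = p·A = 10.0492 × 0.292247 = 2.93685 kN.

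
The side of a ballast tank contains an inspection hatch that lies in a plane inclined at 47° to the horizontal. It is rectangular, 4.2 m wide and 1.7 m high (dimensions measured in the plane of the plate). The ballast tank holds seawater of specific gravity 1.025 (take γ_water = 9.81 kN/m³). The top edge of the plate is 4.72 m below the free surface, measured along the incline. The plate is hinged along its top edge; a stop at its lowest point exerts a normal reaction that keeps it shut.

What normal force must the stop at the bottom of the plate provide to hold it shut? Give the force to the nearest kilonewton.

P ≈ 154 kN

γ = 1.025 × 9.81 = 10.05525 kN/m³.
Let θ = 47° be the plate's angle to the horizontal; measure y along the incline from where the plane meets the free surface. Vertical depth h = y·sinθ with sinθ = 0.731354.
The centroid lies 1.7/2 = 0.85 m below the top edge, so y_c = 4.72 + 0.85 = 5.57 m and h_c = 5.57 × 0.731354 = 4.07364 m.
A = 4.2 × 1.7 = 7.14 m².
Resultant F = γ·h_c·A = 10.05525 × 4.07364 × 7.14 = 292.465 kN.
I_c = b·h³/12 = 4.2 × 1.7³/12 = 1.71955 m⁴.
Centre of pressure: y_p = y_c + I_c/(y_c·A) = 5.57 + 1.71955/(5.57 × 7.14) = 5.57 + 0.0432376 = 5.61324 m along the plane.
The resultant acts 0.85 + 0.0432376 = 0.893238 m (along the plate) below the hinge at the top edge, so the moment about the hinge is M = F × 0.893238 = 292.465 × 0.893238 = 261.241 kN·m.
A normal force at the bottom, 1.7 m from the hinge, must supply this moment: P = 261.241/1.7 = 153.671 kN.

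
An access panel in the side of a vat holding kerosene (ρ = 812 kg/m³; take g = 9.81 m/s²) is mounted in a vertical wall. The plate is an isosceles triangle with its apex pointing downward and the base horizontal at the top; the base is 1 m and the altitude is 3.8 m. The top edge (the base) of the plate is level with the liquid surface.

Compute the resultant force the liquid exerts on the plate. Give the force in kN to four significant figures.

F ≈ 19.17 kN

γ = ρg = 812 × 9.81 / 1000 = 7.96572 kN/m³.
With the apex down, the centroid sits h/3 = 3.8/3 = 1.26667 m below the base (the top edge), so the centroid depth is h_c = 1.26667 m.
A = ½ × 1 × 3.8 = 1.9 m².
Resultant F = γ·h_c·A = 7.96572 × 1.26667 × 1.9 = 19.1709 kN.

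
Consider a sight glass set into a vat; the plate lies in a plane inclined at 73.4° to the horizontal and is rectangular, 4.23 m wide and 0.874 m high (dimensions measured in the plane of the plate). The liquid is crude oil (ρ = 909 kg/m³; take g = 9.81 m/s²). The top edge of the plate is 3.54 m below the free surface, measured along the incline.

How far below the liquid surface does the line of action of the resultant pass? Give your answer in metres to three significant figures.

γ = ρg = 909 × 9.81 / 1000 = 8.91729 kN/m³.
Let θ = 73.4° be the plate's angle to the horizontal; measure y along the incline from where the plane meets the free surface. Vertical depth h = y·sinθ with sinθ = 0.958323.
The centroid lies 0.874/2 = 0.437 m below the top edge, so y_c = 3.54 + 0.437 = 3.977 m and h_c = 3.977 × 0.958323 = 3.81125 m.
A = 4.23 × 0.874 = 3.69702 m².
Resultant F = γ·h_c·A = 8.91729 × 3.81125 × 3.69702 = 125.647 kN.
I_c = b·h³/12 = 4.23 × 0.874³/12 = 0.235339 m⁴.
Centre of pressure: y_p = y_c + I_c/(y_c·A) = 3.977 + 0.235339/(3.977 × 3.69702) = 3.977 + 0.0160061 = 3.99301 m along the plane.
Vertically, h_p = y_p·sinθ = 3.99301 × 0.958323 = 3.82659 m.

h_p = 3.83 m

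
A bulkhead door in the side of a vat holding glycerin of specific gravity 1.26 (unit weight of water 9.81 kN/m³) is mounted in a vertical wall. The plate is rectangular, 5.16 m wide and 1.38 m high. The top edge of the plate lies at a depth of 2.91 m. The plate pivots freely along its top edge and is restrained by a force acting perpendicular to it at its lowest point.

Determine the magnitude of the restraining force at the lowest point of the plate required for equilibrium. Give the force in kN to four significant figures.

γ = 1.26 × 9.81 = 12.3606 kN/m³.
The centroid lies 1.38/2 = 0.69 m below the top edge, so the centroid depth is h_c = 2.91 + 0.69 = 3.6 m.
A = 5.16 × 1.38 = 7.1208 m².
Resultant F = γ·h_c·A = 12.3606 × 3.6 × 7.1208 = 316.862 kN.
I_c = b·h³/12 = 5.16 × 1.38³/12 = 1.13007 m⁴.
Centre of pressure: y_p = y_c + I_c/(y_c·A) = 3.6 + 1.13007/(3.6 × 7.1208) = 3.6 + 0.0440833 = 3.64408 m along the plane.
The resultant acts 0.69 + 0.0440833 = 0.734083 m (along the plate) below the hinge at the top edge, so the moment about the hinge is M = F × 0.734083 = 316.862 × 0.734083 = 232.603 kN·m.
A normal force at the bottom, 1.38 m from the hinge, must supply this moment: P = 232.603/1.38 = 168.553 kN.

P ≈ 168.6 kN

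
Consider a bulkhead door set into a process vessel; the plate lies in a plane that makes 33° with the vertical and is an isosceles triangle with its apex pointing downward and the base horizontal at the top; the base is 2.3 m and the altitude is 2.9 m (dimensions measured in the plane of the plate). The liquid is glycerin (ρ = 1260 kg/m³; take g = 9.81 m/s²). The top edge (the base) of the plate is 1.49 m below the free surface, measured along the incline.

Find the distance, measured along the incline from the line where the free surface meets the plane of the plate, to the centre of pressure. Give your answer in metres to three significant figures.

γ = ρg = 1260 × 9.81 / 1000 = 12.3606 kN/m³.
The plate makes 33° with the vertical, i.e. θ = 90° − 33° = 57° to the horizontal. Measuring y along the incline from the free-surface line, vertical depth h = y·sinθ with sinθ = 0.838671.
With the apex down, the centroid sits h/3 = 2.9/3 = 0.966667 m below the base (the top edge), so y_c = 1.49 + 0.966667 = 2.45667 m and h_c = 2.45667 × 0.838671 = 2.06034 m.
A = ½ × 2.3 × 2.9 = 3.335 m².
Resultant F = γ·h_c·A = 12.3606 × 2.06034 × 3.335 = 84.9326 kN.
I_c = b·h³/36 = 2.3 × 2.9³/36 = 1.55819 m⁴.
Centre of pressure: y_p = y_c + I_c/(y_c·A) = 2.45667 + 1.55819/(2.45667 × 3.335) = 2.45667 + 0.190186 = 2.64686 m along the plane.

y_p = 2.65 m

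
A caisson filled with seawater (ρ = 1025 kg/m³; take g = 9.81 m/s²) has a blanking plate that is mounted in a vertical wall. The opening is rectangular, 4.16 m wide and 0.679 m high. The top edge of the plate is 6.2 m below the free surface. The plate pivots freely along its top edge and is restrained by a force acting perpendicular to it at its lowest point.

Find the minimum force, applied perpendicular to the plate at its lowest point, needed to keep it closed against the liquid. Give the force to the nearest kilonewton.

P ≈ 94 kN

γ = ρg = 1025 × 9.81 / 1000 = 10.05525 kN/m³.
The centroid lies 0.679/2 = 0.3395 m below the top edge, so the centroid depth is h_c = 6.2 + 0.3395 = 6.5395 m.
A = 4.16 × 0.679 = 2.82464 m².
Resultant F = γ·h_c·A = 10.05525 × 6.5395 × 2.82464 = 185.738 kN.
I_c = b·h³/12 = 4.16 × 0.679³/12 = 0.108523 m⁴.
Centre of pressure: y_p = y_c + I_c/(y_c·A) = 6.5395 + 0.108523/(6.5395 × 2.82464) = 6.5395 + 0.00587508 = 6.54538 m along the plane.
The resultant acts 0.3395 + 0.00587508 = 0.345375 m (along the plate) below the hinge at the top edge, so the moment about the hinge is M = F × 0.345375 = 185.738 × 0.345375 = 64.1493 kN·m.
A normal force at the bottom, 0.679 m from the hinge, must supply this moment: P = 64.1493/0.679 = 94.4761 kN.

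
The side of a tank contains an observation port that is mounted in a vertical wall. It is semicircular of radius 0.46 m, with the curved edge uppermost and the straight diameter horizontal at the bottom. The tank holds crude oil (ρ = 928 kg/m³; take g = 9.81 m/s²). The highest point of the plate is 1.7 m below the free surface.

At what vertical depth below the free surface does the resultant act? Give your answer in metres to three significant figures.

h_p = 1.97 m

γ = ρg = 928 × 9.81 / 1000 = 9.10368 kN/m³.
The centroid lies 4r/(3π) = 0.19523 m above the diameter, so r − 4r/(3π) = 0.46 − 0.19523 = 0.26477 m below the topmost point, so the centroid depth is h_c = 1.7 + 0.26477 = 1.96477 m.
A = πr²/2 = π × 0.46²/2 = 0.332381 m².
Resultant F = γ·h_c·A = 9.10368 × 1.96477 × 0.332381 = 5.94518 kN.
I_c = (π/8 − 8/(9π))·r⁴ = 0.109757 × 0.46⁴ = 0.00491432 m⁴.
Centre of pressure: y_p = y_c + I_c/(y_c·A) = 1.96477 + 0.00491432/(1.96477 × 0.332381) = 1.96477 + 0.00752516 = 1.9723 m along the plane.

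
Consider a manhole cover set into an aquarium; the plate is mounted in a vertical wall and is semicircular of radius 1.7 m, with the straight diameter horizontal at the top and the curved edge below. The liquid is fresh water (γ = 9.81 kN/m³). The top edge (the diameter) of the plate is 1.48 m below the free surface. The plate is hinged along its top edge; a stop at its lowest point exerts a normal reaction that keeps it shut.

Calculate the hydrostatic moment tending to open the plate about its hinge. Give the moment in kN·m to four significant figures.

M ≈ 79.73 kN·m

γ = 9.81 kN/m³.
The centroid of a semicircle lies 4r/(3π) = 0.721502 m from the diameter, here below the top edge, so the centroid depth is h_c = 1.48 + 0.721502 = 2.2015 m.
A = πr²/2 = π × 1.7²/2 = 4.5396 m².
Resultant F = γ·h_c·A = 9.81 × 2.2015 × 4.5396 = 98.0404 kN.
I_c = (π/8 − 8/(9π))·r⁴ = 0.109757 × 1.7⁴ = 0.916701 m⁴.
Centre of pressure: y_p = y_c + I_c/(y_c·A) = 2.2015 + 0.916701/(2.2015 × 4.5396) = 2.2015 + 0.0917258 = 2.29323 m along the plane.
The resultant acts 0.721502 + 0.0917258 = 0.813228 m (along the plate) below the hinge at the top edge, so the moment about the hinge is M = F × 0.813228 = 98.0404 × 0.813228 = 79.7292 kN·m.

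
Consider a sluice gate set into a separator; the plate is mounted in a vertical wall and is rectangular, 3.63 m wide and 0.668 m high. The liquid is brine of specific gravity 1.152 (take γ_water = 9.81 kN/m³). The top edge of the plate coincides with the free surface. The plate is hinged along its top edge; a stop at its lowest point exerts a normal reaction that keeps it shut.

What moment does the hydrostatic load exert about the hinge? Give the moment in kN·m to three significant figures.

M ≈ 4.08 kN·m

γ = 1.152 × 9.81 = 11.30112 kN/m³.
The centroid lies 0.668/2 = 0.334 m below the top edge, so the centroid depth is h_c = 0.334 m.
A = 3.63 × 0.668 = 2.42484 m².
Resultant F = γ·h_c·A = 11.30112 × 0.334 × 2.42484 = 9.15274 kN.
I_c = b·h³/12 = 3.63 × 0.668³/12 = 0.0901685 m⁴.
Centre of pressure: y_p = y_c + I_c/(y_c·A) = 0.334 + 0.0901685/(0.334 × 2.42484) = 0.334 + 0.111333 = 0.445333 m along the plane.
The resultant acts 0.334 + 0.111333 = 0.445333 m (along the plate) below the hinge at the top edge, so the moment about the hinge is M = F × 0.445333 = 9.15274 × 0.445333 = 4.07602 kN·m.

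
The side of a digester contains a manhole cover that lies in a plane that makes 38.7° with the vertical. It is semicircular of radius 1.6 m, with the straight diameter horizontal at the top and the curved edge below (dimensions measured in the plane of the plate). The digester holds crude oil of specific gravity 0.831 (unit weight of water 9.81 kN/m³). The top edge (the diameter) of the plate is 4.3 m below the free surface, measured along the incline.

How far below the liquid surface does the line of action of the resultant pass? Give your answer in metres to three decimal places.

h_p = 3.914 m

γ = 0.831 × 9.81 = 8.15211 kN/m³.
The plate makes 38.7° with the vertical, i.e. θ = 90° − 38.7° = 51.3° to the horizontal. Measuring y along the incline from the free-surface line, vertical depth h = y·sinθ with sinθ = 0.780430.
The centroid of a semicircle lies 4r/(3π) = 0.679061 m from the diameter, here below the top edge, so y_c = 4.3 + 0.679061 = 4.97906 m and h_c = 4.97906 × 0.780430 = 3.88581 m.
A = πr²/2 = π × 1.6²/2 = 4.02124 m².
Resultant F = γ·h_c·A = 8.15211 × 3.88581 × 4.02124 = 127.383 kN.
I_c = (π/8 − 8/(9π))·r⁴ = 0.109757 × 1.6⁴ = 0.719303 m⁴.
Centre of pressure: y_p = y_c + I_c/(y_c·A) = 4.97906 + 0.719303/(4.97906 × 4.02124) = 4.97906 + 0.0359256 = 5.01499 m along the plane.
Vertically, h_p = y_p·sinθ = 5.01499 × 0.780430 = 3.91385 m.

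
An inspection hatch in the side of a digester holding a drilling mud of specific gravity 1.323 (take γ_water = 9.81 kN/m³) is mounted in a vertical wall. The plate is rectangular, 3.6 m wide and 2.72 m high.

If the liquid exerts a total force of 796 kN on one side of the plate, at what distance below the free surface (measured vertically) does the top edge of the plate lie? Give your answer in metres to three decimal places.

γ = 1.323 × 9.81 = 12.97863 kN/m³.
A = 3.6 × 2.72 = 9.792 m².
From F = γ·h_c·A, the centroid depth is h_c = 796/(12.97863 × 9.792) = 6.26344 m.
The centroid lies 2.72/2 = 1.36 m below the top edge, so the top edge sits at h_top = 6.26344 − 1.36 = 4.90344 m below the surface.

d_top ≈ 4.903 m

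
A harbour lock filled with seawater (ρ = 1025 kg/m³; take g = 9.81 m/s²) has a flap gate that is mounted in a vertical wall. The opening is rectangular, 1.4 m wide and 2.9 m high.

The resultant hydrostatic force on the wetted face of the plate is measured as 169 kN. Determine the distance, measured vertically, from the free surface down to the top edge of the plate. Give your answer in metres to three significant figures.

d_top ≈ 2.69 m

γ = ρg = 1025 × 9.81 / 1000 = 10.05525 kN/m³.
A = 1.4 × 2.9 = 4.06 m².
From F = γ·h_c·A, the centroid depth is h_c = 169/(10.05525 × 4.06) = 4.13969 m.
The centroid lies 2.9/2 = 1.45 m below the top edge, so the top edge sits at h_top = 4.13969 − 1.45 = 2.68969 m below the surface.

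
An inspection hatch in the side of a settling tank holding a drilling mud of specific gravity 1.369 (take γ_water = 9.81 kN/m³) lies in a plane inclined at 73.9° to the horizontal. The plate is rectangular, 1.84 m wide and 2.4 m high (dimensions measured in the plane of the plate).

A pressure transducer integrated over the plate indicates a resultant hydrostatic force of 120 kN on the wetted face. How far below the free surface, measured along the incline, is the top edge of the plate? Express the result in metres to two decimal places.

γ = 1.369 × 9.81 = 13.42989 kN/m³.
A = 1.84 × 2.4 = 4.416 m².
From F = γ·h_c·A, the centroid depth is h_c = 120/(13.42989 × 4.416) = 2.02339 m.
Let θ = 73.9° be the plate's angle to the horizontal; measure y along the incline from where the plane meets the free surface. Vertical depth h = y·sinθ with sinθ = 0.960779.
Along the incline, y_c = h_c/sinθ = 2.02339/0.960779 = 2.10599 m.
The centroid lies 2.4/2 = 1.2 m below the top edge, so the top edge sits at y_top = 2.10599 − 1.2 = 0.90599 m along the incline.

y_top ≈ 0.91 m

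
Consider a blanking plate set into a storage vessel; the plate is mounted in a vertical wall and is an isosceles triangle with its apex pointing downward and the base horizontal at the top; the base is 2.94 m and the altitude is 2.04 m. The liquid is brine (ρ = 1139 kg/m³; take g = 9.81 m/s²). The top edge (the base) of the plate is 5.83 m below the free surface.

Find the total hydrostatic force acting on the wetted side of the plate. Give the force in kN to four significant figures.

γ = ρg = 1139 × 9.81 / 1000 = 11.17359 kN/m³.
With the apex down, the centroid sits h/3 = 2.04/3 = 0.68 m below the base (the top edge), so the centroid depth is h_c = 5.83 + 0.68 = 6.51 m.
A = ½ × 2.94 × 2.04 = 2.9988 m².
Resultant F = γ·h_c·A = 11.17359 × 6.51 × 2.9988 = 218.133 kN.

F ≈ 218.1 kN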